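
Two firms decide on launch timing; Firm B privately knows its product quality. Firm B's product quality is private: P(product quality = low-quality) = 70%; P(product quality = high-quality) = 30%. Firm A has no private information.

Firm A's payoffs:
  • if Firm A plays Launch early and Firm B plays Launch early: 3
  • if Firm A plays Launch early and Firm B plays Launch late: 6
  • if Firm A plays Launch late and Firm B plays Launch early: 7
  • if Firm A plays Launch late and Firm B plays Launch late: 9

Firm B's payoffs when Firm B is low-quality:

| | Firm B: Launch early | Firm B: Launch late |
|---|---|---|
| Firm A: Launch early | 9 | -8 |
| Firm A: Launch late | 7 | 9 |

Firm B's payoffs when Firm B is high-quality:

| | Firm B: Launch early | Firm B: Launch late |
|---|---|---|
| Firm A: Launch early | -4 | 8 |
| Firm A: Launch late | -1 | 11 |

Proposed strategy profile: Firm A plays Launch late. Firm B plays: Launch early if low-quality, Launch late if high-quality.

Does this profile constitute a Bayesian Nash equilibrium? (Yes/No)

No

Firm A plays Launch late: E[Launch late] = 0.7·(7) + 0.3·(9) = 7.6; E[Launch early] = 3.9. Best-responding. ✓
Firm B (product quality low-quality), facing Launch late: Launch early gives 7, Launch late gives 9. Proposed Launch early is not best — profitable deviation exists. ✗
Firm B (product quality high-quality), facing Launch late: Launch early gives -1, Launch late gives 11. Proposed Launch late is best. ✓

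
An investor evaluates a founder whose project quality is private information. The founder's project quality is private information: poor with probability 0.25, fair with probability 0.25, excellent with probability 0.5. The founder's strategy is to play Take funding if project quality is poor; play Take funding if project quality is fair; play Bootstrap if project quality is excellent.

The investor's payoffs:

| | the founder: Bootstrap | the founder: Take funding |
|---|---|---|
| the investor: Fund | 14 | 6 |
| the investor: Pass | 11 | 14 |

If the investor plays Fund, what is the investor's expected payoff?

10

Take the expectation over the founder's project quality, weighting each type's action by its prior probability.
E[Fund] = 0.25·6 + 0.25·6 + 0.5·14 = 1.5 + 1.5 + 7 = 10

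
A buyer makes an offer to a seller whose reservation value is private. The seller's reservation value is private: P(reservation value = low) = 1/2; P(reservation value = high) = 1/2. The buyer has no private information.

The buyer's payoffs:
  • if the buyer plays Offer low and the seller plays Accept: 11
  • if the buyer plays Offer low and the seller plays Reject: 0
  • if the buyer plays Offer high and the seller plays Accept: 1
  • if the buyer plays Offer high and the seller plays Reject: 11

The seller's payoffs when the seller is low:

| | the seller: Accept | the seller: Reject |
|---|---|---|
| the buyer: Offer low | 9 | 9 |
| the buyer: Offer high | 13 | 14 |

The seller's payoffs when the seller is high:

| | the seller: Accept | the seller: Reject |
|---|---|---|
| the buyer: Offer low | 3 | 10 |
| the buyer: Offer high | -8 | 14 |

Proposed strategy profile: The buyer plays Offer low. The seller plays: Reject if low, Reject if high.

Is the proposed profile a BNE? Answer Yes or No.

A profile is a BNE iff every type of every player is best-responding given beliefs about the other side.
The buyer plays Offer low: E[Offer low] = 1/2·(0) + 1/2·(0) = 0; E[Offer high] = 11. Not best-responding. ✗
The seller (reservation value low), facing Offer low: Accept gives 9, Reject gives 9. Proposed Reject is best. ✓
The seller (reservation value high), facing Offer low: Accept gives 3, Reject gives 10. Proposed Reject is best. ✓

No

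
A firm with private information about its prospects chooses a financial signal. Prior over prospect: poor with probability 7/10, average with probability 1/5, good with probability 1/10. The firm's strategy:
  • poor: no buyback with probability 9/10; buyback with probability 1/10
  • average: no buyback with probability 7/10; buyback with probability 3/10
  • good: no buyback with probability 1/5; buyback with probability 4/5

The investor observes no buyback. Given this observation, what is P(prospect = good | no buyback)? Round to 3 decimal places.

Apply Bayes' rule using the sender's strategy as the likelihood.
P(no buyback) = (7/10)·(9/10) + (1/5)·(7/10) + (1/10)·(1/5) = 79/100
P(good | no buyback) = ((1/10)·(1/5)) / (79/100) = (1/50) / (79/100) = 2/79

0.025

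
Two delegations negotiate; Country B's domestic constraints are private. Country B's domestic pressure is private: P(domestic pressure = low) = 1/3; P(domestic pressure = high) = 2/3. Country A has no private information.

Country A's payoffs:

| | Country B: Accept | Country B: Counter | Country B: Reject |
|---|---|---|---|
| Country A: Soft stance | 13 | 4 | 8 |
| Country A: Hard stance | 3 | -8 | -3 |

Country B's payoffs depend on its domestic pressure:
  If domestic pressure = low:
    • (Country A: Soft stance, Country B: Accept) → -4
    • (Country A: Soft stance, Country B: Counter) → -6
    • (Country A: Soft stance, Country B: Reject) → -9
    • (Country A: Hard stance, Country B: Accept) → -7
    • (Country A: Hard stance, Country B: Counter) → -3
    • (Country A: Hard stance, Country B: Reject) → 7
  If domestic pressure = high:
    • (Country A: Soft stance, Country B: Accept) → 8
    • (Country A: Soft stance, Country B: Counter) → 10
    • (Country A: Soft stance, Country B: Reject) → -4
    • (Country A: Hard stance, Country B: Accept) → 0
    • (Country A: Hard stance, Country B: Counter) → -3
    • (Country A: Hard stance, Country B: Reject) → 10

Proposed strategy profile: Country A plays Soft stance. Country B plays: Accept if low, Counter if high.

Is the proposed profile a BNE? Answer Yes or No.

Country A plays Soft stance: E[Soft stance] = 1/3·(13) + 2/3·(4) = 7; E[Hard stance] = -13/3. Best-responding. ✓
Country B (domestic pressure low), facing Soft stance: Accept gives -4, Counter gives -6, Reject gives -9. Proposed Accept is best. ✓
Country B (domestic pressure high), facing Soft stance: Accept gives 8, Counter gives 10, Reject gives -4. Proposed Counter is best. ✓

Yes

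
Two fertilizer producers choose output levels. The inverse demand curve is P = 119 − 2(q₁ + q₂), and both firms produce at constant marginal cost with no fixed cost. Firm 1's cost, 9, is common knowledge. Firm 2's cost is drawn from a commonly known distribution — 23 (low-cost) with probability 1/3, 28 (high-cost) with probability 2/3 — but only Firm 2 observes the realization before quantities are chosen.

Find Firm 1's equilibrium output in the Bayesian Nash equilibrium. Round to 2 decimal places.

21.22

Type-c best response for Firm 2: q₂(c) = (119 − c)/4 − q₁/2.
Firm 1 maximizes expected profit; its first-order condition is 119 − 4q₁ − 2E[q₂] − 9 = 0.
Substituting E[q₂] and solving: E[c₂] = 26.3333, so q₁ = (119 − 2·9 + 26.3333)/6 = 21.2222.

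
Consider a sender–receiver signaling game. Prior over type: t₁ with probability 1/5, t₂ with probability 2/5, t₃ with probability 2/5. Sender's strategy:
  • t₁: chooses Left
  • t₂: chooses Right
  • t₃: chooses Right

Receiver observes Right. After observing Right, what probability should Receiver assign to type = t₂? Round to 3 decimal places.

0.500

P(Right) = (1/5)·0 + (2/5)·1 + (2/5)·1 = 4/5
P(t₂ | Right) = ((2/5)·1) / (4/5) = (2/5) / (4/5) = 1/2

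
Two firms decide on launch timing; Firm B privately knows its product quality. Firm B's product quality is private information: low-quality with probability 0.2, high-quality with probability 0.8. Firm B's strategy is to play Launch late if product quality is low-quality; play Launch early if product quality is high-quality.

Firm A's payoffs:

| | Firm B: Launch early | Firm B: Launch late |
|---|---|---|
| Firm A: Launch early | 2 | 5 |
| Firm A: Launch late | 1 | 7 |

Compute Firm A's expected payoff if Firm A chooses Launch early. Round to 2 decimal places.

Take the expectation over Firm B's product quality, weighting each type's action by its prior probability.
E[Launch early] = 0.2·5 + 0.8·2 = 1 + 1.6 = 2.6

2.60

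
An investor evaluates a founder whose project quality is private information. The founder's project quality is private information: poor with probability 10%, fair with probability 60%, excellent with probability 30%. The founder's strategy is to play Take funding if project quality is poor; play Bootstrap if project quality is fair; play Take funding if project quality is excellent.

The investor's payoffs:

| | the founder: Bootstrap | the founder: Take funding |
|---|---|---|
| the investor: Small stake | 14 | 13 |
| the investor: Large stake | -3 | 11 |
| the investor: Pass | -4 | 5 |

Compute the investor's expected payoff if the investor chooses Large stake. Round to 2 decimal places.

E[Large stake] = 0.1·11 + 0.6·(-3) + 0.3·11 = 1.1 + (-1.8) + 3.3 = 2.6

2.60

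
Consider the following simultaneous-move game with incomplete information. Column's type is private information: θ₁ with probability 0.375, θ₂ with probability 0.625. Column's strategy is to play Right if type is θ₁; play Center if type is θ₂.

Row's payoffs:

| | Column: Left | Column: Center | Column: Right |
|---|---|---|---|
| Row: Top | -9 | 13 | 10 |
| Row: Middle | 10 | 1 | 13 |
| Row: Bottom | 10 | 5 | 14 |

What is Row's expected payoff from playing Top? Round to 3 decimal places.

Take the expectation over Column's type, weighting each type's action by its prior probability.
E[Top] = 0.375·10 + 0.625·13 = 3.75 + 8.125 = 11.875

11.875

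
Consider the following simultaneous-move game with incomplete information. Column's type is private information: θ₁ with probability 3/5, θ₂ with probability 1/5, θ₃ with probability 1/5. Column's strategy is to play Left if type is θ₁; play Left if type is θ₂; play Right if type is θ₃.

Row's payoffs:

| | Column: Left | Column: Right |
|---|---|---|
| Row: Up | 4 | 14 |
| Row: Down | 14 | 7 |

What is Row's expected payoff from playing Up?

6

E[Up] = 3/5·4 + 1/5·4 + 1/5·14 = 12/5 + 4/5 + 14/5 = 6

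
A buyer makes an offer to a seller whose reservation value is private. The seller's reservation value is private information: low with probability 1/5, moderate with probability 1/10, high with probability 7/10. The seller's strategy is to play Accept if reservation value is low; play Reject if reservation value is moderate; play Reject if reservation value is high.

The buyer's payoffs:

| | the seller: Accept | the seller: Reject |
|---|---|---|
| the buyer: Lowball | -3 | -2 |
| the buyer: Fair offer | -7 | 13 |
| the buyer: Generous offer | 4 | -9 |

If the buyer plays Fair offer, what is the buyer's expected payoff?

Take the expectation over the seller's reservation value, weighting each type's action by its prior probability.
E[Fair offer] = 1/5·(-7) + 1/10·13 + 7/10·13 = (-7/5) + 13/10 + 91/10 = 9

9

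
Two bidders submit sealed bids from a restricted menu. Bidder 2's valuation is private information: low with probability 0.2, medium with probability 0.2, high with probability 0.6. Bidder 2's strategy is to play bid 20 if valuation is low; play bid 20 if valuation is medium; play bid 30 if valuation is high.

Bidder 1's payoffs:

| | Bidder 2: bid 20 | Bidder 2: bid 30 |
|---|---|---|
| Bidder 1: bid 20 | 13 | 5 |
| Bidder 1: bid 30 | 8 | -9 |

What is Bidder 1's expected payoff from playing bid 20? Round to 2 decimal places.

Take the expectation over Bidder 2's valuation, weighting each type's action by its prior probability.
E[bid 20] = 0.2·13 + 0.2·13 + 0.6·5 = 2.6 + 2.6 + 3 = 8.2

8.20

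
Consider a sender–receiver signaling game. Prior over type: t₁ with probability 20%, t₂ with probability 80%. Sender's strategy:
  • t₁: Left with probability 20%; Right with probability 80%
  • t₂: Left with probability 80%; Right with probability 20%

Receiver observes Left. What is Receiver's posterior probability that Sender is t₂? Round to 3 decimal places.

0.941

P(Left) = 0.2·0.2 + 0.8·0.8 = 0.68
P(t₂ | Left) = (0.8·0.8) / 0.68 = 0.64 / 0.68 = 0.941176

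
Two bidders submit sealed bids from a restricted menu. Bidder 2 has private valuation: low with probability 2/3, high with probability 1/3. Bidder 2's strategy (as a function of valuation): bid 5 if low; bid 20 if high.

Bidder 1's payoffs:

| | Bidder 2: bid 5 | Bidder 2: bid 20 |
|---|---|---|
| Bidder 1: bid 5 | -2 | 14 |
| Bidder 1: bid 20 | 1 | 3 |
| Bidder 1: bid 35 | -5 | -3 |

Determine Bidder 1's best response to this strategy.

bid 5

Compute Bidder 1's expected payoff for each action, taking the expectation over Bidder 2's type.
E[bid 5] = 2/3·(-2) + 1/3·(14) = 10/3
E[bid 20] = 2/3·(1) + 1/3·(3) = 5/3
E[bid 35] = 2/3·(-5) + 1/3·(-3) = -13/3
Best response: bid 5 (10/3 is the largest).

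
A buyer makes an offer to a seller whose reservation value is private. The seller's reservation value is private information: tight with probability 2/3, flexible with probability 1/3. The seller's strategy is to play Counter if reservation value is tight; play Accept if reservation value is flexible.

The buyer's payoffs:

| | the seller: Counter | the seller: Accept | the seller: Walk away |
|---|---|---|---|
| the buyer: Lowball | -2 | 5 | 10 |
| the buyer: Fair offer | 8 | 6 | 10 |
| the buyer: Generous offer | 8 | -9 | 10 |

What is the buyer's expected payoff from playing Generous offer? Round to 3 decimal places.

2.333

Take the expectation over the seller's reservation value, weighting each type's action by its prior probability.
E[Generous offer] = 2/3·8 + 1/3·(-9) = 16/3 + (-3) = 7/3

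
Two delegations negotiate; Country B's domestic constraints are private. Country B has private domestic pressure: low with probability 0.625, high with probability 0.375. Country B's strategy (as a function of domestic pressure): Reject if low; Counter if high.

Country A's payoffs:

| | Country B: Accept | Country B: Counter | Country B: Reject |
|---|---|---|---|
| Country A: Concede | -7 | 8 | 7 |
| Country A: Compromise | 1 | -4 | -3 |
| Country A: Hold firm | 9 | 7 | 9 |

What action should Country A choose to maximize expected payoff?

Hold firm

Compute Country A's expected payoff for each action, taking the expectation over Country B's type.
E[Concede] = 0.625·(7) + 0.375·(8) = 7.375
E[Compromise] = 0.625·(-3) + 0.375·(-4) = -3.375
E[Hold firm] = 0.625·(9) + 0.375·(7) = 8.25
Best response: Hold firm (8.25 is the largest).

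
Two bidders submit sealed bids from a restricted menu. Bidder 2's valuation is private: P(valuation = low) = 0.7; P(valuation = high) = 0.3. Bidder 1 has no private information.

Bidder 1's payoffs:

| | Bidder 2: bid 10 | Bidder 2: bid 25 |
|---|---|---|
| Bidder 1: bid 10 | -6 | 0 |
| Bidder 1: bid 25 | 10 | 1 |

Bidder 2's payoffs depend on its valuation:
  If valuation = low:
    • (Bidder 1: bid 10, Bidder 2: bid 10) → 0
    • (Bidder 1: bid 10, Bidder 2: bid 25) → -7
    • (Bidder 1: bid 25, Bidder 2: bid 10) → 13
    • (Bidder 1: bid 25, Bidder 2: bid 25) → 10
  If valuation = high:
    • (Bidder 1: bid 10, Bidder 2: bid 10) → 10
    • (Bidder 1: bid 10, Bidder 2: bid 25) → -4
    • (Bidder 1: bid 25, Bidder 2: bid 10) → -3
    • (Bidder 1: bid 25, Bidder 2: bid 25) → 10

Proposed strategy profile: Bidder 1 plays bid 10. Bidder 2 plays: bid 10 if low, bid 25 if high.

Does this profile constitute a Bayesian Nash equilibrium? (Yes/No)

Bidder 1 plays bid 10: E[bid 10] = 0.7·(-6) + 0.3·(0) = -4.2; E[bid 25] = 7.3. Not best-responding. ✗
Bidder 2 (valuation low), facing bid 10: bid 10 gives 0, bid 25 gives -7. Proposed bid 10 is best. ✓
Bidder 2 (valuation high), facing bid 10: bid 10 gives 10, bid 25 gives -4. Proposed bid 25 is not best — profitable deviation exists. ✗

No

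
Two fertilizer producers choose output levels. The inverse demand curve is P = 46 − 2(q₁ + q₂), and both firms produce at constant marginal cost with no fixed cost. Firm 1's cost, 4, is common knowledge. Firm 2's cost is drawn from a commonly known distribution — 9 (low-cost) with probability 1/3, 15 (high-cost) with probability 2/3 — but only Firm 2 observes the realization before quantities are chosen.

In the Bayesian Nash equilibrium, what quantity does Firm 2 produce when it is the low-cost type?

5

Type-c best response for Firm 2: q₂(c) = (46 − c)/4 − q₁/2.
Firm 1 maximizes expected profit; its first-order condition is 46 − 4q₁ − 2E[q₂] − 4 = 0.
Substituting E[q₂] and solving: E[c₂] = 13, so q₁ = (46 − 2·4 + 13)/6 = 8.5.
q₂(low-cost) = (46 − 9 − 2·8.5)/4 = 5.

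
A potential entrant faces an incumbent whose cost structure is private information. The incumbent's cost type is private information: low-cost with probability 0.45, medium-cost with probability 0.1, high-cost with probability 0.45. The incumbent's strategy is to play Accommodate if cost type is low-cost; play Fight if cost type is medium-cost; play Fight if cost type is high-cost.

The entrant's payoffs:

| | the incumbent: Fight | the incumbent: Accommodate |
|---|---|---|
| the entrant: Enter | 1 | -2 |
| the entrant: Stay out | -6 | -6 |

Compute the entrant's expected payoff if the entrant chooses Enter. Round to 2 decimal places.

Take the expectation over the incumbent's cost type, weighting each type's action by its prior probability.
E[Enter] = 0.45·(-2) + 0.1·1 + 0.45·1 = (-0.9) + 0.1 + 0.45 = -0.35

-0.35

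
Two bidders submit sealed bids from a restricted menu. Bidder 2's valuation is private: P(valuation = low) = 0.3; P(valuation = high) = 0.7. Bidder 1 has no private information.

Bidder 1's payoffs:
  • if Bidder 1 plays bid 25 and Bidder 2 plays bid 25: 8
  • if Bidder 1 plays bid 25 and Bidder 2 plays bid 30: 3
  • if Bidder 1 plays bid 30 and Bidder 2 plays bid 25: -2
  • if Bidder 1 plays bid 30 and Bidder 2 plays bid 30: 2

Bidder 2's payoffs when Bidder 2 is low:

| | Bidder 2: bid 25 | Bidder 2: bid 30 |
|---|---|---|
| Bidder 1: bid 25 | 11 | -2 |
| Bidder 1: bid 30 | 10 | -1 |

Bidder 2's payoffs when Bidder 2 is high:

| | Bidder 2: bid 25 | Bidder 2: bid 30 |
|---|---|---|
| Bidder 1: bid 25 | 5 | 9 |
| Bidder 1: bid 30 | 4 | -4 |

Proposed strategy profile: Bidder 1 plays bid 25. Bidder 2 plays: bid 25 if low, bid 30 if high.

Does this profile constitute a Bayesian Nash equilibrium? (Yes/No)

Yes

Bidder 1 plays bid 25: E[bid 25] = 0.3·(8) + 0.7·(3) = 4.5; E[bid 30] = 0.8. Best-responding. ✓
Bidder 2 (valuation low), facing bid 25: bid 25 gives 11, bid 30 gives -2. Proposed bid 25 is best. ✓
Bidder 2 (valuation high), facing bid 25: bid 25 gives 5, bid 30 gives 9. Proposed bid 30 is best. ✓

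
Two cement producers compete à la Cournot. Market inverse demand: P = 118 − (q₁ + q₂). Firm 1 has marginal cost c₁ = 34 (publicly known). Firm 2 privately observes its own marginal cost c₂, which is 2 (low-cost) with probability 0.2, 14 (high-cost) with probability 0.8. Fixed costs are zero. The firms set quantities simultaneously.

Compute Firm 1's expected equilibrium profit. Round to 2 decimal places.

421.62

Each type of Firm 2 best-responds to q₁; Firm 1 best-responds to the expected q₂ over Firm 2's types.
Firm 2 with cost c maximizes (118 − (q₁+q₂) − c)·q₂, giving q₂(c) = (118 − c − q₁)/2.
E[c₂] = 0.2·2 + 0.8·14 = 11.6
Firm 1's FOC against E[q₂] yields q₁ = (118 − 2·34 + E[c₂])/3 = (118 − 68 + 11.6)/3 = 20.5333.
E[P] = 118 − (q₁ + E[q₂]) = 54.5333; Firm 1's expected profit = (E[P] − 34)·q₁ = (54.5333 − 34)·20.5333 = 421.618.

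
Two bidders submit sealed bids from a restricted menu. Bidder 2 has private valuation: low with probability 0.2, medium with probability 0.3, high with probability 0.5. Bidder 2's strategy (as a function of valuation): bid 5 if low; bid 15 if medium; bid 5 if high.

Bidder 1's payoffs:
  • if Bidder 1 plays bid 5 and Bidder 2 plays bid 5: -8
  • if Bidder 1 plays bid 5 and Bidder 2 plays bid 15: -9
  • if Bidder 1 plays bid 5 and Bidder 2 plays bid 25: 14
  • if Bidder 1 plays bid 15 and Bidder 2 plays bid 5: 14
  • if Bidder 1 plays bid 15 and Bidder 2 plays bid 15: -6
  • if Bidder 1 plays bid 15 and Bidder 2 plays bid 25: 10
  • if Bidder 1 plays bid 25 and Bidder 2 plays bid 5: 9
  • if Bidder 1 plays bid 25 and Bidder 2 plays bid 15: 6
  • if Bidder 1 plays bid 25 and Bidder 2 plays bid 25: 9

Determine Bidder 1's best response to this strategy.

E[bid 5] = 0.2·(-8) + 0.3·(-9) + 0.5·(-8) = -8.3
E[bid 15] = 0.2·(14) + 0.3·(-6) + 0.5·(14) = 8
E[bid 25] = 0.2·(9) + 0.3·(6) + 0.5·(9) = 8.1
Best response: bid 25 (8.1 is the largest).

bid 25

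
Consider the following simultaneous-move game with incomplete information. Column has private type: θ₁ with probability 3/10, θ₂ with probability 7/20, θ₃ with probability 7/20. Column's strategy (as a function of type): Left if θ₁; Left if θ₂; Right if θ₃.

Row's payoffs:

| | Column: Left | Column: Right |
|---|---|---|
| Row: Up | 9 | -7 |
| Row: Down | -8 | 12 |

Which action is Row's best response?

Up

E[Up] = 3/10·(9) + 7/20·(9) + 7/20·(-7) = 17/5
E[Down] = 3/10·(-8) + 7/20·(-8) + 7/20·(12) = -1
Best response: Up (17/5 is the largest).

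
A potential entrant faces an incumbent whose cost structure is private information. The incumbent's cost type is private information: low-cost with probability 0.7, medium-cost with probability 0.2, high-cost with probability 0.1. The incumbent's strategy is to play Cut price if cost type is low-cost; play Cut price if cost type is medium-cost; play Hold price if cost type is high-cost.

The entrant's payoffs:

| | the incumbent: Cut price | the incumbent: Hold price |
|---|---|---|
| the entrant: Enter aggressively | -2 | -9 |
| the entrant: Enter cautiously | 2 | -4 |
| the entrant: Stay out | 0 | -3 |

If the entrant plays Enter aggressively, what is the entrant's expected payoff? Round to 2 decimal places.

-2.70

E[Enter aggressively] = 0.7·(-2) + 0.2·(-2) + 0.1·(-9) = (-1.4) + (-0.4) + (-0.9) = -2.7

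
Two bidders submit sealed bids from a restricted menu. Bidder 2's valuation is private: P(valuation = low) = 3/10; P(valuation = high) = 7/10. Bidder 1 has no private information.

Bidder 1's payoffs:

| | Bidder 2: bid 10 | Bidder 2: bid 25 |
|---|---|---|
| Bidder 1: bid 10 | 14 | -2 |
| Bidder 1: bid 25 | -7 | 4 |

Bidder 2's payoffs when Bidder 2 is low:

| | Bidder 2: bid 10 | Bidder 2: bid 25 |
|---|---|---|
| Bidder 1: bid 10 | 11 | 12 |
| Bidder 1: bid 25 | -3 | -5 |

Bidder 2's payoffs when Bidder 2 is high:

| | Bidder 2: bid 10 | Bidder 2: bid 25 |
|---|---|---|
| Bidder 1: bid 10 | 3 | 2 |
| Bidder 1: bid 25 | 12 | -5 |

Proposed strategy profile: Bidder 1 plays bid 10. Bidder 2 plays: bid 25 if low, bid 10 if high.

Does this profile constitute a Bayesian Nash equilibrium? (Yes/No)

Bidder 1 plays bid 10: E[bid 10] = 3/10·(-2) + 7/10·(14) = 46/5; E[bid 25] = -37/10. Best-responding. ✓
Bidder 2 (valuation low), facing bid 10: bid 10 gives 11, bid 25 gives 12. Proposed bid 25 is best. ✓
Bidder 2 (valuation high), facing bid 10: bid 10 gives 3, bid 25 gives 2. Proposed bid 10 is best. ✓

Yes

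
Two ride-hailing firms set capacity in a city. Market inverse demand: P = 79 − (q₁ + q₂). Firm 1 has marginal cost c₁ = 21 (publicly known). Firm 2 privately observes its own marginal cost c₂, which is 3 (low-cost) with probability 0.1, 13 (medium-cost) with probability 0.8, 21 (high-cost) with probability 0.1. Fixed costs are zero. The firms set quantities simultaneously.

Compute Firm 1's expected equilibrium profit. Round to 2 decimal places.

Type-c best response for Firm 2: q₂(c) = (79 − c)/2 − q₁/2.
Firm 1 maximizes expected profit; its first-order condition is 79 − 2q₁ − E[q₂] − 21 = 0.
Substituting E[q₂] and solving: E[c₂] = 12.8, so q₁ = (79 − 2·21 + 12.8)/3 = 16.6.
E[P] = 79 − (q₁ + E[q₂]) = 37.6; Firm 1's expected profit = (E[P] − 21)·q₁ = (37.6 − 21)·16.6 = 275.56.

275.56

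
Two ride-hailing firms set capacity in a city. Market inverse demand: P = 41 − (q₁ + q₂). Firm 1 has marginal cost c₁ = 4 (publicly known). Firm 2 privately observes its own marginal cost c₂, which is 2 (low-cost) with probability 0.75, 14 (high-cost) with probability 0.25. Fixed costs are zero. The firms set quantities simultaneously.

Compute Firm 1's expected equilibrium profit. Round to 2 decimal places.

Type-c best response for Firm 2: q₂(c) = (41 − c)/2 − q₁/2.
Firm 1 maximizes expected profit; its first-order condition is 41 − 2q₁ − E[q₂] − 4 = 0.
Substituting E[q₂] and solving: E[c₂] = 5, so q₁ = (41 − 2·4 + 5)/3 = 12.6667.
E[P] = 41 − (q₁ + E[q₂]) = 16.6667; Firm 1's expected profit = (E[P] − 4)·q₁ = (16.6667 − 4)·12.6667 = 160.444.

160.44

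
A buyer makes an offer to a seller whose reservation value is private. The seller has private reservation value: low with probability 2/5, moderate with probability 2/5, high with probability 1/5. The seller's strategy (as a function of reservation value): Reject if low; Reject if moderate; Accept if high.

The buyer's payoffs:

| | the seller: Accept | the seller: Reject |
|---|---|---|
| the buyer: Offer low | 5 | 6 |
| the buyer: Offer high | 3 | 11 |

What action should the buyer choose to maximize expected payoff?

Offer high

E[Offer low] = 2/5·(6) + 2/5·(6) + 1/5·(5) = 29/5
E[Offer high] = 2/5·(11) + 2/5·(11) + 1/5·(3) = 47/5
Best response: Offer high (47/5 is the largest).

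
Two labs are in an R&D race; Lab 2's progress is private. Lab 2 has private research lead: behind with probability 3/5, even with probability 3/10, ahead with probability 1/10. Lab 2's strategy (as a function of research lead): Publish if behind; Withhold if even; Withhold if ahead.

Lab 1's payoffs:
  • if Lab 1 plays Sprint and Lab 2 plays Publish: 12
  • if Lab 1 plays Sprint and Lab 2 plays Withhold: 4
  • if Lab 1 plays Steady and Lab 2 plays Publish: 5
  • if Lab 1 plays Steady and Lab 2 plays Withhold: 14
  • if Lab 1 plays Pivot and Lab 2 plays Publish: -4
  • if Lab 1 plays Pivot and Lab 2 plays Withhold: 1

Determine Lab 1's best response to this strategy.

E[Sprint] = 3/5·(12) + 3/10·(4) + 1/10·(4) = 44/5
E[Steady] = 3/5·(5) + 3/10·(14) + 1/10·(14) = 43/5
E[Pivot] = 3/5·(-4) + 3/10·(1) + 1/10·(1) = -2
Best response: Sprint (44/5 is the largest).

Sprint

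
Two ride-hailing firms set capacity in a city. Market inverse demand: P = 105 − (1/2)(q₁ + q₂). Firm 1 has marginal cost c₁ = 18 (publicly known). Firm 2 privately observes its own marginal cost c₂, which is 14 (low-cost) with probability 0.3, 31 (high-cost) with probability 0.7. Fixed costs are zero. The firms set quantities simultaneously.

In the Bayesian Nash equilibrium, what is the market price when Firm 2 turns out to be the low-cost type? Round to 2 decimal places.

43.68

Type-c best response for Firm 2: q₂(c) = (105 − c) − q₁/2.
Firm 1 maximizes expected profit; its first-order condition is 105 − q₁ − (1/2)E[q₂] − 18 = 0.
Substituting E[q₂] and solving: E[c₂] = 25.9, so q₁ = (105 − 2·18 + 25.9)/(3/2) = 63.2667.
q₂(low-cost) = 59.3667, so P = 105 − (1/2)·(63.2667 + 59.3667) = 43.6833.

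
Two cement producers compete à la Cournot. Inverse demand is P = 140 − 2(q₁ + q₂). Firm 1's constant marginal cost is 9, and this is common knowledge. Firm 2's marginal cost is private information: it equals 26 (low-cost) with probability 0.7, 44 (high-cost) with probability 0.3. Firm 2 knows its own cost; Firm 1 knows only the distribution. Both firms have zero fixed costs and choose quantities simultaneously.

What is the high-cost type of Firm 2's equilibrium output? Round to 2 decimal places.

11.22

Type-c best response for Firm 2: q₂(c) = (140 − c)/4 − q₁/2.
Firm 1 maximizes expected profit; its first-order condition is 140 − 4q₁ − 2E[q₂] − 9 = 0.
Substituting E[q₂] and solving: E[c₂] = 31.4, so q₁ = (140 − 2·9 + 31.4)/6 = 25.5667.
q₂(high-cost) = (140 − 44 − 2·25.5667)/4 = 11.2167.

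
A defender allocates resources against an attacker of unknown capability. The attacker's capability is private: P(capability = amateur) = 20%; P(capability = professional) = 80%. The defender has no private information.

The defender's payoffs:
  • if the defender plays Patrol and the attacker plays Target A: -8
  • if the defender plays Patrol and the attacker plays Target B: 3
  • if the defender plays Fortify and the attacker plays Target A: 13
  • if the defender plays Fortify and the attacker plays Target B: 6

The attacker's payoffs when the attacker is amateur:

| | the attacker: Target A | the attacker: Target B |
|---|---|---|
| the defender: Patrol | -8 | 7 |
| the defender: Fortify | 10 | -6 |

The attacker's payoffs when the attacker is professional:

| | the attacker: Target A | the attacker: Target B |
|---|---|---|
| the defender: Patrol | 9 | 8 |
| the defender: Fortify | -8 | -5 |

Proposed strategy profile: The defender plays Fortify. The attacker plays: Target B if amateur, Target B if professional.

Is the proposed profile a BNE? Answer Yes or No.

The defender plays Fortify: E[Fortify] = 0.2·(6) + 0.8·(6) = 6; E[Patrol] = 3. Best-responding. ✓
The attacker (capability amateur), facing Fortify: Target A gives 10, Target B gives -6. Proposed Target B is not best — profitable deviation exists. ✗
The attacker (capability professional), facing Fortify: Target A gives -8, Target B gives -5. Proposed Target B is best. ✓

No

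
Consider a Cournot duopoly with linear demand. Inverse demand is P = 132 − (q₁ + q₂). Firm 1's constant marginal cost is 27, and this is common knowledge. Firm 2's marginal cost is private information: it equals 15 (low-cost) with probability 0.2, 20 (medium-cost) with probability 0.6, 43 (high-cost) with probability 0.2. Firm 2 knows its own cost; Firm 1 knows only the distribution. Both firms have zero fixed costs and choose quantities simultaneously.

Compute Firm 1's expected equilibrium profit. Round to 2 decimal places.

Type-c best response for Firm 2: q₂(c) = (132 − c)/2 − q₁/2.
Firm 1 maximizes expected profit; its first-order condition is 132 − 2q₁ − E[q₂] − 27 = 0.
Substituting E[q₂] and solving: E[c₂] = 23.6, so q₁ = (132 − 2·27 + 23.6)/3 = 33.8667.
E[P] = 132 − (q₁ + E[q₂]) = 60.8667; Firm 1's expected profit = (E[P] − 27)·q₁ = (60.8667 − 27)·33.8667 = 1146.95.

1146.95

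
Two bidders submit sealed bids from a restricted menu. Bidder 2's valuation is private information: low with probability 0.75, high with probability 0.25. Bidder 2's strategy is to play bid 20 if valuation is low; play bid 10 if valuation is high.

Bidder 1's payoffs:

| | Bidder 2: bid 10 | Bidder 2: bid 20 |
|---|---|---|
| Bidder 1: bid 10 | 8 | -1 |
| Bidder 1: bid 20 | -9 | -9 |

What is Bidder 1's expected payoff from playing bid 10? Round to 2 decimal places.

E[bid 10] = 0.75·(-1) + 0.25·8 = (-0.75) + 2 = 1.25

1.25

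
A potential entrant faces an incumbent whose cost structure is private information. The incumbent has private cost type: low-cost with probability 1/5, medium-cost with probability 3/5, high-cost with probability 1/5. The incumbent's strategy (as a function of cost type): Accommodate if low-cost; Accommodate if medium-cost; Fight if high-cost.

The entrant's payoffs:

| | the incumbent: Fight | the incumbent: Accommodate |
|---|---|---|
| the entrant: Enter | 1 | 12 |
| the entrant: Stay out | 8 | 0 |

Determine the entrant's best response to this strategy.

Enter

E[Enter] = 1/5·(12) + 3/5·(12) + 1/5·(1) = 49/5
E[Stay out] = 1/5·(0) + 3/5·(0) + 1/5·(8) = 8/5
Best response: Enter (49/5 is the largest).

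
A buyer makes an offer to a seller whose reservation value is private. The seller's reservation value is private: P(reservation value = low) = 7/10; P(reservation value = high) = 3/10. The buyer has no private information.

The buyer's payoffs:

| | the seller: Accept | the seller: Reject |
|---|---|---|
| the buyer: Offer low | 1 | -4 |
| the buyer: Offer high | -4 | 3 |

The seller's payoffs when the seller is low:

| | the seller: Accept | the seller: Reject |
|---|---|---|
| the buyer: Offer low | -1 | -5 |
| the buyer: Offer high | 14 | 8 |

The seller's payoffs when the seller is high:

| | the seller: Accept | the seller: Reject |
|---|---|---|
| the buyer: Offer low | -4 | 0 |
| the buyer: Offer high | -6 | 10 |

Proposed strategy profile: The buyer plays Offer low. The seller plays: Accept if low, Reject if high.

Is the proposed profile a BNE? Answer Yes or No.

A profile is a BNE iff every type of every player is best-responding given beliefs about the other side.
The buyer plays Offer low: E[Offer low] = 7/10·(1) + 3/10·(-4) = -1/2; E[Offer high] = -19/10. Best-responding. ✓
The seller (reservation value low), facing Offer low: Accept gives -1, Reject gives -5. Proposed Accept is best. ✓
The seller (reservation value high), facing Offer low: Accept gives -4, Reject gives 0. Proposed Reject is best. ✓

Yes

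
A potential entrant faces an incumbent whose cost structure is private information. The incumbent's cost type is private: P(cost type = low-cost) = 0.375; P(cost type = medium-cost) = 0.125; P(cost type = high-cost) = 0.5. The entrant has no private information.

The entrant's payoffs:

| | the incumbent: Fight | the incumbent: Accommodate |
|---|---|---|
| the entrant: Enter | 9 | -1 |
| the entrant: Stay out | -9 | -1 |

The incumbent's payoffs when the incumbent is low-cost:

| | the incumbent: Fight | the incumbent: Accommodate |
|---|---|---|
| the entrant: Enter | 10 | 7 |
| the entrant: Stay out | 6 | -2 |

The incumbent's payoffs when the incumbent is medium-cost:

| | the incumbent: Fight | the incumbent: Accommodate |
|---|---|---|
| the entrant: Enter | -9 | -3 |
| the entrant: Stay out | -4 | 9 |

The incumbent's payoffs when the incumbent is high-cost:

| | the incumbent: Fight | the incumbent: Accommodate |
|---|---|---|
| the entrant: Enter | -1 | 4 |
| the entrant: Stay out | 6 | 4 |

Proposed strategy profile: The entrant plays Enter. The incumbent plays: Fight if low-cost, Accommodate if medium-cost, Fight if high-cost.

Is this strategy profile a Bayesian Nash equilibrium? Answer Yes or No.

No

The entrant plays Enter: E[Enter] = 0.375·(9) + 0.125·(-1) + 0.5·(9) = 7.75; E[Stay out] = -8. Best-responding. ✓
The incumbent (cost type low-cost), facing Enter: Fight gives 10, Accommodate gives 7. Proposed Fight is best. ✓
The incumbent (cost type medium-cost), facing Enter: Fight gives -9, Accommodate gives -3. Proposed Accommodate is best. ✓
The incumbent (cost type high-cost), facing Enter: Fight gives -1, Accommodate gives 4. Proposed Fight is not best — profitable deviation exists. ✗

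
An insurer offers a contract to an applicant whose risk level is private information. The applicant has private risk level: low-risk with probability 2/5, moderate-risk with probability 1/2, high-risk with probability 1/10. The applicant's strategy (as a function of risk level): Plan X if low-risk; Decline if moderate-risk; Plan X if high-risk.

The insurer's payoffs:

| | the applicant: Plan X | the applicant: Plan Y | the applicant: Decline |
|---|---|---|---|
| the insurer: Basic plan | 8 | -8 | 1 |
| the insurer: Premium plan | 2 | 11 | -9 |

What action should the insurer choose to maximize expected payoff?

E[Basic plan] = 2/5·(8) + 1/2·(1) + 1/10·(8) = 9/2
E[Premium plan] = 2/5·(2) + 1/2·(-9) + 1/10·(2) = -7/2
Best response: Basic plan (9/2 is the largest).

Basic plan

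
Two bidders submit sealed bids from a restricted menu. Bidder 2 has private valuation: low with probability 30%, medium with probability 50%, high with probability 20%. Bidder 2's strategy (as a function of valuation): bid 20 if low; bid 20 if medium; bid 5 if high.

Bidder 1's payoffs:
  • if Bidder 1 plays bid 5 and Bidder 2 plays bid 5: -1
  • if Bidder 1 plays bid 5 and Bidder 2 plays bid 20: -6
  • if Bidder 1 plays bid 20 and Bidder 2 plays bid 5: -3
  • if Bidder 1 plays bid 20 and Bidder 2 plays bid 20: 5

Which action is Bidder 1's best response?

bid 20

E[bid 5] = 0.3·(-6) + 0.5·(-6) + 0.2·(-1) = -5
E[bid 20] = 0.3·(5) + 0.5·(5) + 0.2·(-3) = 3.4
Best response: bid 20 (3.4 is the largest).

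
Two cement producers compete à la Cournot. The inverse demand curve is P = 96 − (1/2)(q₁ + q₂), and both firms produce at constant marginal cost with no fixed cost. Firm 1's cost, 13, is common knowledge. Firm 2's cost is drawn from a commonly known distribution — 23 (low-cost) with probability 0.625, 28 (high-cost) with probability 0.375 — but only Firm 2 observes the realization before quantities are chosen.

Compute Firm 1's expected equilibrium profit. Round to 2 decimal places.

Each type of Firm 2 best-responds to q₁; Firm 1 best-responds to the expected q₂ over Firm 2's types.
Firm 2 with cost c maximizes (96 − (1/2)(q₁+q₂) − c)·q₂, giving q₂(c) = (96 − c − (1/2)q₁).
E[c₂] = 0.625·23 + 0.375·28 = 24.875
Firm 1's FOC against E[q₂] yields q₁ = (96 − 2·13 + E[c₂])/(3/2) = (96 − 26 + 24.875)/(3/2) = 63.25.
E[P] = 96 − (1/2)·(q₁ + E[q₂]) = 44.625; Firm 1's expected profit = (E[P] − 13)·q₁ = (44.625 − 13)·63.25 = 2000.28.

2000.28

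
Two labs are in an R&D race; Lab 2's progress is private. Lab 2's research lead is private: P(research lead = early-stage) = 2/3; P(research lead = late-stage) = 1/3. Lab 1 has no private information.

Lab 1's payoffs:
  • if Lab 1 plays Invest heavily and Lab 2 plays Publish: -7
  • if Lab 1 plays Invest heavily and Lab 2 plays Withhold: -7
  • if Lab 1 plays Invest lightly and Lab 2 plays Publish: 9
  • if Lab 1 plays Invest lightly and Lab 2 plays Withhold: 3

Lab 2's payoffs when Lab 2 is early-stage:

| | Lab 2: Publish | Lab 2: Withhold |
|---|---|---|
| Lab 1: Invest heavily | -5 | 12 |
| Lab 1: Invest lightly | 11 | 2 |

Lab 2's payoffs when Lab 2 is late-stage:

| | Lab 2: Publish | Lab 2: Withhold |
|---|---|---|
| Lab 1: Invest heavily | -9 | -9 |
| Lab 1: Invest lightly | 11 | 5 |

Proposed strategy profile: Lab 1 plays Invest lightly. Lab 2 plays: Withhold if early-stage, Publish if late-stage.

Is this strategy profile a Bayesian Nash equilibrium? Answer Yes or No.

Lab 1 plays Invest lightly: E[Invest lightly] = 2/3·(3) + 1/3·(9) = 5; E[Invest heavily] = -7. Best-responding. ✓
Lab 2 (research lead early-stage), facing Invest lightly: Publish gives 11, Withhold gives 2. Proposed Withhold is not best — profitable deviation exists. ✗
Lab 2 (research lead late-stage), facing Invest lightly: Publish gives 11, Withhold gives 5. Proposed Publish is best. ✓

No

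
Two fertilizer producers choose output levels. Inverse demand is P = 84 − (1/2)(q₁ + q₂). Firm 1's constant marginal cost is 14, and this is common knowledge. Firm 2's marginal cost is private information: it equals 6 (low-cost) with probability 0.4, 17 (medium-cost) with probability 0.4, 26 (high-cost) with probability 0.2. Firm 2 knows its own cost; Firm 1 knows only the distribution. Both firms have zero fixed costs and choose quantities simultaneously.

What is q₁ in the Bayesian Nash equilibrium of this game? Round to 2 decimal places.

46.93

Type-c best response for Firm 2: q₂(c) = (84 − c) − q₁/2.
Firm 1 maximizes expected profit; its first-order condition is 84 − q₁ − (1/2)E[q₂] − 14 = 0.
Substituting E[q₂] and solving: E[c₂] = 14.4, so q₁ = (84 − 2·14 + 14.4)/(3/2) = 46.9333.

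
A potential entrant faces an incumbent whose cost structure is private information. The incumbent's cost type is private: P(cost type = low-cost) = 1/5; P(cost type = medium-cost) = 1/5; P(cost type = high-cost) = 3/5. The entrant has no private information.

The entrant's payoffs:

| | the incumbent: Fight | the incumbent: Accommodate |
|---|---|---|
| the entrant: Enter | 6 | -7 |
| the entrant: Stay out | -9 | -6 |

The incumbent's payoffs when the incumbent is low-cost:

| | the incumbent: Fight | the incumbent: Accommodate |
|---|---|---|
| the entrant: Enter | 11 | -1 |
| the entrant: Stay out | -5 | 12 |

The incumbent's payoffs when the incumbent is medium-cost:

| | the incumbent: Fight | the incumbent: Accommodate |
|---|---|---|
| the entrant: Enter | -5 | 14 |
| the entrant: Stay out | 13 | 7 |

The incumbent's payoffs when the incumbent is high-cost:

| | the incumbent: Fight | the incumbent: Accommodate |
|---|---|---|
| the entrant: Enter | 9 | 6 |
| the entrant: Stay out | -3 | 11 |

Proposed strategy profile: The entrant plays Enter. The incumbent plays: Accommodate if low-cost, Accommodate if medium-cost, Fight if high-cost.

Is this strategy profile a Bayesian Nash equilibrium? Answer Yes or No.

No

A profile is a BNE iff every type of every player is best-responding given beliefs about the other side.
The entrant plays Enter: E[Enter] = 1/5·(-7) + 1/5·(-7) + 3/5·(6) = 4/5; E[Stay out] = -39/5. Best-responding. ✓
The incumbent (cost type low-cost), facing Enter: Fight gives 11, Accommodate gives -1. Proposed Accommodate is not best — profitable deviation exists. ✗
The incumbent (cost type medium-cost), facing Enter: Fight gives -5, Accommodate gives 14. Proposed Accommodate is best. ✓
The incumbent (cost type high-cost), facing Enter: Fight gives 9, Accommodate gives 6. Proposed Fight is best. ✓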